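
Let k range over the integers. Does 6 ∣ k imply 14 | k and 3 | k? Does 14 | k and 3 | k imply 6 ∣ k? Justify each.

(⇒) This fails: take k = 6. Certainly 6 ∣ 6, but 14 ∤ 6.

(⇐) Suppose 14 ∣ k and 3 ∣ k. Any common multiple of 14 and 3 is a multiple of their lcm; here gcd(14, 3) = 1, so lcm(14, 3) = 14·3 = 42, so 42 ∣ k. Since 6 ∣ 42, it follows that 6 ∣ k.

Only the reverse direction holds.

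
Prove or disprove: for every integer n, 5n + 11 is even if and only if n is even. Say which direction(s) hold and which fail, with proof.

Both directions fail.

(→) This fails: n = 1 gives 5n + 11 = 16, which is even, but 1 is odd, not even.

(←) This also fails: n = 4 is even, but 5n + 11 = 31 is odd, not even.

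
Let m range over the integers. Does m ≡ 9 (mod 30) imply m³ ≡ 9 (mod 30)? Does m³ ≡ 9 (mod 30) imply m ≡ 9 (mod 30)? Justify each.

Both directions hold.

[⇒] Suppose m ≡ 9 (mod 30). Write m = 30j + 9. Then (30j + 9)³ = 27000j³ + 24300j² + 7290j + 729 = 30(900j³ + 810j² + 243j + 24) + 9, so m³ ≡ 9 (mod 30).

[⇐] Conversely, suppose m³ ≡ 9 (mod 30). The only residue r in {0, …, 29} with r³ ≡ 9 (mod 30) is r = 9, so m ≡ 9 (mod 30).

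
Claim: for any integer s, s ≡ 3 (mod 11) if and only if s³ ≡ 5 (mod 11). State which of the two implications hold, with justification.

Both implications hold.

(⟸) Suppose s³ ≡ 5 (mod 11). The only residue r in {0, …, 10} with r³ ≡ 5 (mod 11) is r = 3, so s ≡ 3 (mod 11).

(⟹) Suppose s ≡ 3 (mod 11). Write s = 11j + 3. Then (11j + 3)³ = 1331j³ + 1089j² + 297j + 27 = 11(121j³ + 99j² + 27j + 2) + 5, so s³ ≡ 5 (mod 11).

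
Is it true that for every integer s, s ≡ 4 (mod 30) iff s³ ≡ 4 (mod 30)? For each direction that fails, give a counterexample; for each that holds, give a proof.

Equivalent; both directions hold.

Forward direction. Suppose s ≡ 4 (mod 30). Write s = 30j + 4. Then (30j + 4)³ = 27000j³ + 10800j² + 1440j + 64 = 30(900j³ + 360j² + 48j + 2) + 4, so s³ ≡ 4 (mod 30).

Converse. Suppose s³ ≡ 4 (mod 30). The only residue r in {0, …, 29} with r³ ≡ 4 (mod 30) is r = 4, so s ≡ 4 (mod 30).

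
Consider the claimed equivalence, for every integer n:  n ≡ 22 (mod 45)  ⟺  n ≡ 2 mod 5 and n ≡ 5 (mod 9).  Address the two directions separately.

(⟹) This fails: n = 22 gives 22 ≡ 22 (mod 45) but 22 ≡ 4 (mod 9), so the conjunction on the right does not hold.

(⟸) This fails: n = 32 satisfies both congruences on the right (32 ≡ 2 mod 5 and 32 ≡ 5 mod 9) yet 32 ≡ 32 (mod 45), not 22.

Neither direction holds.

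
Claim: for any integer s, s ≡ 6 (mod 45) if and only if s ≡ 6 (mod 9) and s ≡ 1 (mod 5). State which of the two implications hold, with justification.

(⟹) Suppose s ≡ 6 (mod 45); write s = 45j + 6. Since 9 ∣ 45, reducing mod 9 gives s ≡ 6 (mod 9); since 5 ∣ 45, reducing mod 5 gives s ≡ 6 ≡ 1 (mod 5).

(⟸) Conversely, if s ≡ 6 (mod 9) and s ≡ 1 (mod 5), then by the Chinese remainder theorem s ≡ 6 (mod 45). This is exactly s ≡ 6 (mod 45).

Both directions hold.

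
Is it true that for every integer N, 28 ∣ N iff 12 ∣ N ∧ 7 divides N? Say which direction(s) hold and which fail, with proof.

(⇒) This fails: take N = 28. Certainly 28 ∣ 28, but 12 ∤ 28.

(⇐) Suppose 12 ∣ N and 7 ∣ N. Any common multiple of 12 and 7 is a multiple of their lcm; here gcd(12, 7) = 1, so lcm(12, 7) = 12·7 = 84, so 84 ∣ N. Since 28 ∣ 84, it follows that 28 ∣ N.

Not equivalent: only (⇐) holds.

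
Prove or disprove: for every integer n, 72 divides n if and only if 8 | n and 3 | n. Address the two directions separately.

(⇒) holds; (⇐) fails.

Forward direction. If 72 ∣ n, write n = 72q. Since 72 = 9·8, n = 8·(9q), so 8 ∣ n; and since 72 = 24·3, n = 3·(24q), so 3 ∣ n.

Converse. This fails: take n = 24. Both 8 ∣ 24 and 3 ∣ 24, yet 24 is not a multiple of 72 (since 24 = 0·72 + 24), so 72 ∤ 24.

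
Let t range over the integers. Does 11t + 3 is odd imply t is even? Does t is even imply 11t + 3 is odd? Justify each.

Both directions hold.

(⟹) Suppose 11t + 3 is odd. Since 11 is odd, 11t and t have the same parity, so 11t + 3 ≡ t + 3 (mod 2). As 3 is odd, 11t + 3 is odd exactly when t is even. Thus t is even.

(⟸) Conversely, suppose t is even; write t = 2j. Then 11t + 3 = 11·(2j) + 3 = 2·11j + 3, which is odd.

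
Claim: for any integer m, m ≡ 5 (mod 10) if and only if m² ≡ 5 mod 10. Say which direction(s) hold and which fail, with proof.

(→) Suppose m ≡ 5 (mod 10). Write m = 10j + 5. Then (10j + 5)² = 100j² + 100j + 25 = 10(10j² + 10j + 2) + 5, so m² ≡ 5 (mod 10).

(←) Conversely, suppose m² ≡ 5 (mod 10). The only residue r in {0, …, 9} with r² ≡ 5 (mod 10) is r = 5, so m ≡ 5 (mod 10).

Equivalent; both directions hold.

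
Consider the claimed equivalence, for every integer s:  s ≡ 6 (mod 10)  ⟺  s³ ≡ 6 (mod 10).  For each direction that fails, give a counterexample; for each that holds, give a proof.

Equivalent; both directions hold.

(⟹) Suppose s ≡ 6 (mod 10). Write s = 10j + 6. Then (10j + 6)³ = 1000j³ + 1800j² + 1080j + 216 = 10(100j³ + 180j² + 108j + 21) + 6, so s³ ≡ 6 (mod 10).

(⟸) Conversely, suppose s³ ≡ 6 (mod 10). The only residue r in {0, …, 9} with r³ ≡ 6 (mod 10) is r = 6, so s ≡ 6 (mod 10).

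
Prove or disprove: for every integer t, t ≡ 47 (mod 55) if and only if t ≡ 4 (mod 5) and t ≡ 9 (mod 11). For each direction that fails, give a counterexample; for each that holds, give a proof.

Neither implication holds.

Forward direction. This fails: t = 47 gives 47 ≡ 47 (mod 55) but 47 ≡ 2 (mod 5), so the conjunction on the right does not hold.

Converse. This fails: t = 9 satisfies both congruences on the right (9 ≡ 4 mod 5 and 9 ≡ 9 mod 11) yet 9 ≡ 9 (mod 55), not 47.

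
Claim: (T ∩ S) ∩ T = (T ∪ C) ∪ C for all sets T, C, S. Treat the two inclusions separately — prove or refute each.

Only the forward inclusion holds.

Reverse inclusion. This inclusion fails. Take T = {1}, C = ∅, S = ∅; then 1 ∈ (T ∪ C) ∪ C but 1 ∉ (T ∩ S) ∩ T.

Forward inclusion. Let x ∈ (T ∩ S) ∩ T. Then either x ∈ T ∩ S and x ∉ C; or x ∈ T ∩ C ∩ S. In each case x ∈ (T ∪ C) ∪ C, so (T ∩ S) ∩ T ⊆ (T ∪ C) ∪ C.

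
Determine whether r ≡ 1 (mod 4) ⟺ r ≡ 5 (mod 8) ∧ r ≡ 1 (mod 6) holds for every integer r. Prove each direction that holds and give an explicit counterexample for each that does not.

[⇒] This fails: r = 1 gives 1 ≡ 1 (mod 4) but 1 ≡ 1 (mod 8), so the conjunction on the right does not hold.

[⇐] Conversely, if r ≡ 5 (mod 8) and r ≡ 1 (mod 6), then by the Chinese remainder theorem r ≡ 13 (mod 24). Since 13 ≡ 1 (mod 4) and 4 ∣ 24, we get r ≡ 1 (mod 4).

The forward direction fails; the converse holds.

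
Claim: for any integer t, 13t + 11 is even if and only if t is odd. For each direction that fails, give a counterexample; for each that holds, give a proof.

The biconditional holds.

(→) Suppose 13t + 11 is even. Since 13 is odd, 13t and t have the same parity, so 13t + 11 ≡ t + 11 (mod 2). As 11 is odd, 13t + 11 is even exactly when t is odd. Thus t is odd.

(←) Conversely, suppose t is odd; write t = 2j + 1. Then 13t + 11 = 13·(2j + 1) + 11 = 2·13j + 24, which is even.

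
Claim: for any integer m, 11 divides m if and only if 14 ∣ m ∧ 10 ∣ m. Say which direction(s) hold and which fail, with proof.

Neither implication holds.

Forward direction. This fails: take m = 11. Certainly 11 ∣ 11, but 14 ∤ 11.

Converse. This fails: take m = 70. Both 14 ∣ 70 and 10 ∣ 70, yet 70 is not a multiple of 11 (since 70 = 6·11 + 4), so 11 ∤ 70.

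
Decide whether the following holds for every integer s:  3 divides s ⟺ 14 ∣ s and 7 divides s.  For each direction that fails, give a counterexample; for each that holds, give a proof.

(⟹) This fails: take s = 3. Certainly 3 ∣ 3, but 14 ∤ 3.

(⟸) This fails: take s = 14. Both 14 ∣ 14 and 7 ∣ 14, yet 14 is not a multiple of 3 (since 14 = 4·3 + 2), so 3 ∤ 14.

Both directions fail.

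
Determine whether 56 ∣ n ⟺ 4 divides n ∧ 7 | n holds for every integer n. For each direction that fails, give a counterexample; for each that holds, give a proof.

Only the forward direction holds.

[⇒] If 56 ∣ n, write n = 56q. Since 56 = 14·4, n = 4·(14q), so 4 ∣ n; and since 56 = 8·7, n = 7·(8q), so 7 ∣ n.

[⇐] This fails: take n = 28. Both 4 ∣ 28 and 7 ∣ 28, yet 28 is not a multiple of 56 (since 28 = 0·56 + 28), so 56 ∤ 28.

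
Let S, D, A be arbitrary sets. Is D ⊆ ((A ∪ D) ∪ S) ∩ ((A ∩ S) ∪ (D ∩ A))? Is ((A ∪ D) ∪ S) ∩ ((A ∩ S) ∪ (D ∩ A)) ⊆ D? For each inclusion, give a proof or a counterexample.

(⊆) fails and (⊇) fails.

(⊆) This inclusion fails. Take S = ∅, D = {1}, A = ∅; then 1 ∈ D but 1 ∉ ((A ∪ D) ∪ S) ∩ ((A ∩ S) ∪ (D ∩ A)).

(⊇) This inclusion fails. Take S = {1}, D = ∅, A = {1}; then 1 ∈ ((A ∪ D) ∪ S) ∩ ((A ∩ S) ∪ (D ∩ A)) but 1 ∉ D.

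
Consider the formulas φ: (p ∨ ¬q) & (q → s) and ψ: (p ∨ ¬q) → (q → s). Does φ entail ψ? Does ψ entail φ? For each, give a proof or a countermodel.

Only the forward implication holds.

(←) This fails. Under s = F, p = F, q = T, the left side is false but the right side is true.

(→) Assume the antecedent. If s is true, (p ∨ ¬q) → (q → s) reduces to true regardless of the other variables. If s is false, the antecedent forces (s = F, p = F, q = F) or (s = F, p = T, q = F), and (p ∨ ¬q) → (q → s) holds there. Either way (p ∨ ¬q) → (q → s) holds.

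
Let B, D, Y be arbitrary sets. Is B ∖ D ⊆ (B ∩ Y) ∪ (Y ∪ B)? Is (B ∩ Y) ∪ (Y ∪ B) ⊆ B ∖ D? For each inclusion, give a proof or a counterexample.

Only the forward inclusion holds.

(⊆) Let x ∈ B ∖ D. Then either x ∈ B and x ∉ D, Y; or x ∈ B ∩ Y and x ∉ D. In each case x ∈ (B ∩ Y) ∪ (Y ∪ B), so B ∖ D ⊆ (B ∩ Y) ∪ (Y ∪ B).

(⊇) This inclusion fails. Take B = {1}, D = {1}, Y = ∅; then 1 ∈ (B ∩ Y) ∪ (Y ∪ B) but 1 ∉ B ∖ D.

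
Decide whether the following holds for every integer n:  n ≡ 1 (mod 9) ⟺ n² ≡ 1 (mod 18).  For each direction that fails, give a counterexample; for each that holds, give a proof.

Forward direction. This fails: take n = 10. Then 10 ≡ 1 (mod 9), but 10² = 100 ≡ 10 (mod 18), not 1.

Converse. This fails: take n = 17. Then 17² = 289 ≡ 1 (mod 18), yet 17 ≡ 8 (mod 9), not 1.

Both directions fail.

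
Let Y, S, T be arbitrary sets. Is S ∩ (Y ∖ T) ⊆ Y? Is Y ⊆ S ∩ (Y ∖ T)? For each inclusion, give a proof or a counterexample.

(⟸) This inclusion fails. Take Y = {1}, S = ∅, T = ∅; then 1 ∈ Y but 1 ∉ S ∩ (Y ∖ T).

(⟹) Let x ∈ S ∩ (Y ∖ T). Then x ∈ Y ∩ S and x ∉ T, from which x ∈ Y.

The sets are not equal: only the forward inclusion holds.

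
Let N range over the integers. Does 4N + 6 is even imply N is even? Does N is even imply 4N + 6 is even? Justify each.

(⇒) fails; (⇐) holds.

Forward direction. This fails: take N = 5. Then 4N + 6 = 26, which is even, yet N = 5 is odd, not even.

Converse. Suppose N is even. Since 4 is even, 4N is even for every N, so 4N + 6 has the same parity as 6, which is even. Hence 4N + 6 is even.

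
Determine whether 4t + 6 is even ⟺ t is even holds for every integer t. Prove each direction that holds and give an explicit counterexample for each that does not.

Converse. Suppose t is even. Since 4 is even, 4t is even for every t, so 4t + 6 has the same parity as 6, which is even. Hence 4t + 6 is even.

Forward direction. This fails: take t = 7. Then 4t + 6 = 34, which is even, yet t = 7 is odd, not even.

Not equivalent: only (⇐) holds.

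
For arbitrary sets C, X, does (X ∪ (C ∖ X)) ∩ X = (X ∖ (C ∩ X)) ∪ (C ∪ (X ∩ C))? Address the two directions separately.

The sets are not equal: only the forward inclusion holds.

(⟸) This inclusion fails. Take C = {1}, X = ∅; then 1 ∈ (X ∖ (C ∩ X)) ∪ (C ∪ (X ∩ C)) but 1 ∉ (X ∪ (C ∖ X)) ∩ X.

(⟹) Let x ∈ (X ∪ (C ∖ X)) ∩ X. Then either x ∈ X and x ∉ C; or x ∈ C ∩ X. In each case x ∈ (X ∖ (C ∩ X)) ∪ (C ∪ (X ∩ C)), so (X ∪ (C ∖ X)) ∩ X ⊆ (X ∖ (C ∩ X)) ∪ (C ∪ (X ∩ C)).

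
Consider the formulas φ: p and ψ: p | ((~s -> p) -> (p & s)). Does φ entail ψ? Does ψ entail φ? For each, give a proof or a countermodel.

Only the forward direction holds.

(→) Assume the antecedent. If p is true, p | ((~s -> p) -> (p & s)) reduces to true regardless of the other variables. If p is false, the antecedent cannot hold. Either way p | ((~s -> p) -> (p & s)) holds.

(←) This fails. Under p = F, s = F, the left side is false but the right side is true.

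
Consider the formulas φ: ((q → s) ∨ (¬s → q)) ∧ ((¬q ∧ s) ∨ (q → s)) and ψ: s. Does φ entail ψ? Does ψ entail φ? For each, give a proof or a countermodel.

(⇒) fails; (⇐) holds.

(⟹) This fails. Under q = F, s = F, the left side is true but the right side is false.

(⟸) Assume the antecedent. If q is true, the antecedent forces (q = T, s = T), and the consequent holds there. If q is false, the consequent reduces to true regardless of the other variables. Either way the consequent holds.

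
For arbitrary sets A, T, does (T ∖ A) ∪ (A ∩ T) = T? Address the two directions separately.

Both inclusions hold; the sets are equal.

(⟹) Let x ∈ (T ∖ A) ∪ (A ∩ T). Then either x ∈ T and x ∉ A; or x ∈ A ∩ T. In each case x ∈ T, so (T ∖ A) ∪ (A ∩ T) ⊆ T.

(⟸) Let x ∈ T. Then either x ∈ T and x ∉ A; or x ∈ A ∩ T. In each case x ∈ (T ∖ A) ∪ (A ∩ T), so T ⊆ (T ∖ A) ∪ (A ∩ T).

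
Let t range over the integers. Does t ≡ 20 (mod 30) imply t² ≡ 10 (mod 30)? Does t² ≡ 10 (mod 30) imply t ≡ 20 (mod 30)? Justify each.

(⇒) holds; (⇐) fails.

(⟸) This fails: take t = 10. Then 10² = 100 ≡ 10 (mod 30), yet 10 ≡ 10 (mod 30), not 20.

(⟹) Suppose t ≡ 20 (mod 30). Write t = 30j + 20. Then (30j + 20)² = 900j² + 1200j + 400 = 30(30j² + 40j + 13) + 10, so t² ≡ 10 (mod 30).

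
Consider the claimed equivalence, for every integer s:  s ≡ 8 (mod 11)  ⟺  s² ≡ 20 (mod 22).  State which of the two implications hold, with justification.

Neither implication holds.

(⟹) This fails: take s = 19. Then 19 ≡ 8 (mod 11), but 19² = 361 ≡ 9 (mod 22), not 20.

(⟸) This fails: take s = 14. Then 14² = 196 ≡ 20 (mod 22), yet 14 ≡ 3 (mod 11), not 8.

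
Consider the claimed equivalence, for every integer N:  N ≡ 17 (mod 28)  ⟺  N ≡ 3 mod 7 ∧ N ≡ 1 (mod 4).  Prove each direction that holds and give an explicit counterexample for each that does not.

Equivalent; both directions hold.

(⇒) Suppose N ≡ 17 (mod 28); write N = 28j + 17. Since 7 ∣ 28, reducing mod 7 gives N ≡ 17 ≡ 3 (mod 7); since 4 ∣ 28, reducing mod 4 gives N ≡ 17 ≡ 1 (mod 4).

(⇐) Conversely, if N ≡ 3 (mod 7) and N ≡ 1 (mod 4), then by the Chinese remainder theorem N ≡ 17 (mod 28). This is exactly N ≡ 17 (mod 28).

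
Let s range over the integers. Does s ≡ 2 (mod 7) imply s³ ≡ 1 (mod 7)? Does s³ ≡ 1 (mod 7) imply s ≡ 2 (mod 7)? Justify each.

Not equivalent: only (⇒) holds.

(⇒) Suppose s ≡ 2 (mod 7). Write s = 7j + 2. Then (7j + 2)³ = 343j³ + 294j² + 84j + 8 = 7(49j³ + 42j² + 12j + 1) + 1, so s³ ≡ 1 (mod 7).

(⇐) This fails: take s = 1. Then 1³ = 1 ≡ 1 (mod 7), yet 1 ≡ 1 (mod 7), not 2.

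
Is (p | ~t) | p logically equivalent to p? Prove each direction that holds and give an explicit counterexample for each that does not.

(→) This fails. Under p = F, t = F, the left side is true but the right side is false.

(←) Assume the antecedent. If p is true, (p | ~t) | p reduces to true regardless of the other variables. If p is false, the antecedent cannot hold. Either way (p | ~t) | p holds.

Only the reverse direction holds.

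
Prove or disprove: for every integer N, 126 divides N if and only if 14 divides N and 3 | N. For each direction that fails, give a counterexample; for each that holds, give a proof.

Forward direction. If 126 ∣ N, write N = 126q. Since 126 = 9·14, N = 14·(9q), so 14 ∣ N; and since 126 = 42·3, N = 3·(42q), so 3 ∣ N.

Converse. This fails: take N = 42. Both 14 ∣ 42 and 3 ∣ 42, yet 42 is not a multiple of 126 (since 42 = 0·126 + 42), so 126 ∤ 42.

Only the forward implication holds.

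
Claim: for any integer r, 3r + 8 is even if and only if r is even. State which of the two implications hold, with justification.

The biconditional holds.

(⇒) Suppose 3r + 8 is even. Since 3 is odd, 3r and r have the same parity, so 3r + 8 ≡ r + 8 (mod 2). As 8 is even, 3r + 8 is even exactly when r is even. Thus r is even.

(⇐) Conversely, suppose r is even; write r = 2j. Then 3r + 8 = 3·(2j) + 8 = 2·3j + 8, which is even.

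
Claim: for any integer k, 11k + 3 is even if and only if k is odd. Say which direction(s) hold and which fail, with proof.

(→) Suppose 11k + 3 is even. Since 11 is odd, 11k and k have the same parity, so 11k + 3 ≡ k + 3 (mod 2). As 3 is odd, 11k + 3 is even exactly when k is odd. Thus k is odd.

(←) Conversely, suppose k is odd; write k = 2j + 1. Then 11k + 3 = 11·(2j + 1) + 3 = 2·11j + 14, which is even.

Equivalent; both directions hold.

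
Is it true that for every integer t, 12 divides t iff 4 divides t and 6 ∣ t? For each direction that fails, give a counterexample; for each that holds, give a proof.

Both directions hold.

[⇒] If 12 ∣ t, write t = 12q. Since 12 = 3·4, t = 4·(3q), so 4 ∣ t; and since 12 = 2·6, t = 6·(2q), so 6 ∣ t.

[⇐] Suppose 4 ∣ t and 6 ∣ t. Any common multiple of 4 and 6 is a multiple of their lcm; here lcm(4, 6) = 4·6/gcd(4, 6) = 24/2 = 12, so 12 ∣ t.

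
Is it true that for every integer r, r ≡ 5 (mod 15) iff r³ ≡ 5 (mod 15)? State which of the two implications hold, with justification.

Equivalent; both directions hold.

(⇒) Suppose r ≡ 5 (mod 15). Write r = 15j + 5. Then (15j + 5)³ = 3375j³ + 3375j² + 1125j + 125 = 15(225j³ + 225j² + 75j + 8) + 5, so r³ ≡ 5 (mod 15).

(⇐) Conversely, suppose r³ ≡ 5 (mod 15). The only residue r in {0, …, 14} with r³ ≡ 5 (mod 15) is r = 5, so r ≡ 5 (mod 15).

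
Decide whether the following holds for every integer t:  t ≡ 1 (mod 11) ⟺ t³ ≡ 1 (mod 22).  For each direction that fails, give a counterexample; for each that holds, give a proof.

[⇒] This fails: take t = 12. Then 12 ≡ 1 (mod 11), but 12³ = 1728 ≡ 12 (mod 22), not 1.

[⇐] Conversely, the residues r modulo 22 with r³ ≡ 1 (mod 22) are exactly {1}, and each is ≡ 1 (mod 11).

(⇒) fails; (⇐) holds.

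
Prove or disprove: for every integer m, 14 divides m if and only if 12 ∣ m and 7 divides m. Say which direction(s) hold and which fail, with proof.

Forward direction. This fails: take m = 14. Certainly 14 ∣ 14, but 12 ∤ 14.

Converse. Suppose 12 ∣ m and 7 ∣ m. Any common multiple of 12 and 7 is a multiple of their lcm; here gcd(12, 7) = 1, so lcm(12, 7) = 12·7 = 84, so 84 ∣ m. Since 14 ∣ 84, it follows that 14 ∣ m.

Only the reverse direction holds.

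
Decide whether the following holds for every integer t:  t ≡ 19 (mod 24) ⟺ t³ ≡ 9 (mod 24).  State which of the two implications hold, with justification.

(⇒) This fails: take t = 19. Then 19 ≡ 19 (mod 24), but 19³ = 6859 ≡ 19 (mod 24), not 9.

(⇐) This fails: take t = 9. Then 9³ = 729 ≡ 9 (mod 24), yet 9 ≡ 9 (mod 24), not 19.

(⇒) fails and (⇐) fails.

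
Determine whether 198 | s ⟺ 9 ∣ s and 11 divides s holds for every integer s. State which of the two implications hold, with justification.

The forward direction holds; the converse fails.

[⇒] If 198 ∣ s, write s = 198q. Since 198 = 22·9, s = 9·(22q), so 9 ∣ s; and since 198 = 18·11, s = 11·(18q), so 11 ∣ s.

[⇐] This fails: take s = 99. Both 9 ∣ 99 and 11 ∣ 99, yet 99 is not a multiple of 198 (since 99 = 0·198 + 99), so 198 ∤ 99.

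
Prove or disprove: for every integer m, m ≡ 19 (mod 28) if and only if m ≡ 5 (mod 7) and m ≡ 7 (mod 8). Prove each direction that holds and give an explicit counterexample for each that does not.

(⟹) This fails: m = 19 gives 19 ≡ 19 (mod 28) but 19 ≡ 3 (mod 8), so the conjunction on the right does not hold.

(⟸) Conversely, if m ≡ 5 (mod 7) and m ≡ 7 (mod 8), then by the Chinese remainder theorem m ≡ 47 (mod 56). Since 47 ≡ 19 (mod 28) and 28 ∣ 56, we get m ≡ 19 (mod 28).

(⇒) fails; (⇐) holds.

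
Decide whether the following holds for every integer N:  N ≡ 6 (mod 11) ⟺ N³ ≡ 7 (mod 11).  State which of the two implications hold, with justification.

The biconditional holds.

(⇒) Suppose N ≡ 6 (mod 11). Write N = 11j + 6. Then (11j + 6)³ = 1331j³ + 2178j² + 1188j + 216 = 11(121j³ + 198j² + 108j + 19) + 7, so N³ ≡ 7 (mod 11).

(⇐) Conversely, suppose N³ ≡ 7 (mod 11). The only residue r in {0, …, 10} with r³ ≡ 7 (mod 11) is r = 6, so N ≡ 6 (mod 11).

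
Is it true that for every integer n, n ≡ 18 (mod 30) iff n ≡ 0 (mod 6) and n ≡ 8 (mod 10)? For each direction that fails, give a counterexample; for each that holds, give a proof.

(⟹) Suppose n ≡ 18 (mod 30); write n = 30j + 18. Since 6 ∣ 30, reducing mod 6 gives n ≡ 18 ≡ 0 (mod 6); since 10 ∣ 30, reducing mod 10 gives n ≡ 18 ≡ 8 (mod 10).

(⟸) Conversely, if n ≡ 0 (mod 6) and n ≡ 8 (mod 10), then by the Chinese remainder theorem n ≡ 18 (mod 30). This is exactly n ≡ 18 (mod 30).

Both directions hold.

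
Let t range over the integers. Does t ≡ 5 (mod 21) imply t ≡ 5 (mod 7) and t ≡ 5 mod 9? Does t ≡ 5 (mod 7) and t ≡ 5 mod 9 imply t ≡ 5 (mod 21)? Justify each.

Only the reverse direction holds.

(→) This fails: t = 26 gives 26 ≡ 5 (mod 21) but 26 ≡ 8 (mod 9), so the conjunction on the right does not hold.

(←) Conversely, if t ≡ 5 (mod 7) and t ≡ 5 (mod 9), then by the Chinese remainder theorem t ≡ 5 (mod 63). Since 5 ≡ 5 (mod 21) and 21 ∣ 63, we get t ≡ 5 (mod 21).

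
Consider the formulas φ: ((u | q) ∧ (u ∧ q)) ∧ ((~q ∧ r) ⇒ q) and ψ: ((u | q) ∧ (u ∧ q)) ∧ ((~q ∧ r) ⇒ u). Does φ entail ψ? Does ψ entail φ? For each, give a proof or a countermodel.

[⇒] Assume the antecedent. If r is true, the antecedent forces (r = T, q = T, u = T), and the consequent holds there. If r is false, the antecedent forces (r = F, q = T, u = T), and the consequent holds there. Either way the consequent holds.

[⇐] Assume the antecedent. If r is true, the antecedent forces (r = T, q = T, u = T), and the consequent holds there. If r is false, the antecedent forces (r = F, q = T, u = T), and the consequent holds there. Either way the consequent holds.

Both directions hold.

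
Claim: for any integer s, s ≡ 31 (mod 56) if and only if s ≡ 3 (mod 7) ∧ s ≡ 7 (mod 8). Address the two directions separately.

(⟹) Suppose s ≡ 31 (mod 56); write s = 56j + 31. Since 7 ∣ 56, reducing mod 7 gives s ≡ 31 ≡ 3 (mod 7); since 8 ∣ 56, reducing mod 8 gives s ≡ 31 ≡ 7 (mod 8).

(⟸) Conversely, if s ≡ 3 (mod 7) and s ≡ 7 (mod 8), then by the Chinese remainder theorem s ≡ 31 (mod 56). This is exactly s ≡ 31 (mod 56).

Equivalent; both directions hold.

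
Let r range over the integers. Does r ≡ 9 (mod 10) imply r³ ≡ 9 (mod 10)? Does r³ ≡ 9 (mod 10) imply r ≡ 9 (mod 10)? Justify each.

(⟸) For the converse, argue contrapositively. If r ≢ 9 (mod 10), then r is congruent to one of 0, 1, 2, 3, 4, 5, 6, 7, 8 modulo 10, and these give r³ ≡ 0, 1, 8, 7, 4, 5, 6, 3, 2 respectively — never 9.

(⟹) Suppose r ≡ 9 (mod 10). Write r = 10j + 9. Then (10j + 9)³ = 1000j³ + 2700j² + 2430j + 729 = 10(100j³ + 270j² + 243j + 72) + 9, so r³ ≡ 9 (mod 10).

Both directions hold; the statement is true.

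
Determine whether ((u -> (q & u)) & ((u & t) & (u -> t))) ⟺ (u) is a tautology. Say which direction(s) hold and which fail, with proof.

(⇒) Assume the antecedent. If t is true, the antecedent forces (t = T, u = T, q = T), and u holds there. If t is false, the antecedent cannot hold. Either way u holds.

(⇐) This fails. Under t = F, u = T, q = F, the left side is false but the right side is true.

The forward direction holds; the converse fails.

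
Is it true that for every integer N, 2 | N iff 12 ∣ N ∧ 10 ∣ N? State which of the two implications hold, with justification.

The forward direction fails; the converse holds.

(⇐) Suppose 12 ∣ N and 10 ∣ N. Any common multiple of 12 and 10 is a multiple of their lcm; here lcm(12, 10) = 12·10/gcd(12, 10) = 120/2 = 60, so 60 ∣ N. Since 2 ∣ 60, it follows that 2 ∣ N.

(⇒) This fails: take N = 2. Certainly 2 ∣ 2, but 12 ∤ 2.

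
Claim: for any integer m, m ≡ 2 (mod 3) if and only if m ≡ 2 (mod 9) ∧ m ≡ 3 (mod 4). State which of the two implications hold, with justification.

Only the converse holds.

Forward direction. This fails: m = 32 gives 32 ≡ 2 (mod 3) but 32 ≡ 5 (mod 9), so the conjunction on the right does not hold.

Converse. If m ≡ 2 (mod 9) and m ≡ 3 (mod 4), then by the Chinese remainder theorem m ≡ 11 (mod 36). Since 11 ≡ 2 (mod 3) and 3 ∣ 36, we get m ≡ 2 (mod 3).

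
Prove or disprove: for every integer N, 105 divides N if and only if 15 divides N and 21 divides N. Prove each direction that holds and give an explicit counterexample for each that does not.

[⇒] If 105 ∣ N, write N = 105q. Since 105 = 7·15, N = 15·(7q), so 15 ∣ N; and since 105 = 5·21, N = 21·(5q), so 21 ∣ N.

[⇐] Suppose 15 ∣ N and 21 ∣ N. Any common multiple of 15 and 21 is a multiple of their lcm; here lcm(15, 21) = 15·21/gcd(15, 21) = 315/3 = 105, so 105 ∣ N.

Both implications hold.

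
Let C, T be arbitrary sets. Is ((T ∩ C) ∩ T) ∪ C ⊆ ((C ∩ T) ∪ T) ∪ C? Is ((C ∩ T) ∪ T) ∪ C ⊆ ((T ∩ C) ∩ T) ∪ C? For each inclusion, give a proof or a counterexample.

(⊆) Let x ∈ ((T ∩ C) ∩ T) ∪ C. Then either x ∈ C and x ∉ T; or x ∈ C ∩ T. In each case x ∈ ((C ∩ T) ∪ T) ∪ C, so ((T ∩ C) ∩ T) ∪ C ⊆ ((C ∩ T) ∪ T) ∪ C.

(⊇) This inclusion fails. Take C = ∅, T = {1}; then 1 ∈ ((C ∩ T) ∪ T) ∪ C but 1 ∉ ((T ∩ C) ∩ T) ∪ C.

Only the forward inclusion holds.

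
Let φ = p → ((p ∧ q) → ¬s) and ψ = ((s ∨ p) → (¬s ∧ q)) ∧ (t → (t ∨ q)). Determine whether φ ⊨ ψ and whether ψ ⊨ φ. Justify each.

Forward direction. This fails. Under s = T, t = F, q = F, p = F, the left side is true but the right side is false.

Converse. Assume the antecedent. If s is true, the antecedent cannot hold. If s is false, p → ((p ∧ q) → ¬s) reduces to true regardless of the other variables. Either way p → ((p ∧ q) → ¬s) holds.

The forward direction fails; the converse holds.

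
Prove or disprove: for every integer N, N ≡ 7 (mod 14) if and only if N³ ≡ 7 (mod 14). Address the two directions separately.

Both directions hold.

(⇒) Suppose N ≡ 7 (mod 14). Write N = 14j + 7. Then (14j + 7)³ = 2744j³ + 4116j² + 2058j + 343 = 14(196j³ + 294j² + 147j + 24) + 7, so N³ ≡ 7 (mod 14).

(⇐) Conversely, suppose N³ ≡ 7 (mod 14). The only residue r in {0, …, 13} with r³ ≡ 7 (mod 14) is r = 7, so N ≡ 7 (mod 14).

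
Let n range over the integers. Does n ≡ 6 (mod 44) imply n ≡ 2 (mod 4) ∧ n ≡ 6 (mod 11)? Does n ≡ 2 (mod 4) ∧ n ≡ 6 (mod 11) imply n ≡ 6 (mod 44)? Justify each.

Forward direction. Suppose n ≡ 6 (mod 44); write n = 44j + 6. Since 4 ∣ 44, reducing mod 4 gives n ≡ 6 ≡ 2 (mod 4); since 11 ∣ 44, reducing mod 11 gives n ≡ 6 (mod 11).

Converse. If n ≡ 2 (mod 4) and n ≡ 6 (mod 11), then by the Chinese remainder theorem n ≡ 6 (mod 44). This is exactly n ≡ 6 (mod 44).

Both directions hold.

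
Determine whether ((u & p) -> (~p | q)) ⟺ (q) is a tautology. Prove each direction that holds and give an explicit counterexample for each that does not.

(⇒) This fails. Under p = F, q = F, u = F, the left side is true but the right side is false.

(⇐) Assume the antecedent. If p is true, the antecedent forces (p = T, q = T, u = F) or (p = T, q = T, u = T), and (u & p) -> (~p | q) holds there. If p is false, (u & p) -> (~p | q) reduces to true regardless of the other variables. Either way (u & p) -> (~p | q) holds.

(⇒) fails; (⇐) holds.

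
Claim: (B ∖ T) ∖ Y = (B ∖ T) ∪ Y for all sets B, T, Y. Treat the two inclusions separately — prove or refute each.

Forward inclusion. Let x ∈ (B ∖ T) ∖ Y. Then x ∈ B and x ∉ T, Y, from which x ∈ (B ∖ T) ∪ Y.

Reverse inclusion. This inclusion fails. Take B = ∅, T = ∅, Y = {1}; then 1 ∈ (B ∖ T) ∪ Y but 1 ∉ (B ∖ T) ∖ Y.

Only the forward inclusion holds.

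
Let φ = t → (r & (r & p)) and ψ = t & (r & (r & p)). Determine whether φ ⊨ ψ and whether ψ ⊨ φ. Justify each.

(⇒) This fails. Under r = F, t = F, p = F, the left side is true but the right side is false.

(⇐) Assume the antecedent. If r is true, the antecedent forces (r = T, t = T, p = T), and t → (r & (r & p)) holds there. If r is false, the antecedent cannot hold. Either way t → (r & (r & p)) holds.

Only the reverse direction holds.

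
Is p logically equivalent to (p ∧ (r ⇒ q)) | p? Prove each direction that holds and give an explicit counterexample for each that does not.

The biconditional holds.

Forward direction. Assume the antecedent. If r is true, the antecedent forces (r = T, p = T, q = F) or (r = T, p = T, q = T), and (p ∧ (r ⇒ q)) | p holds there. If r is false, the antecedent forces (r = F, p = T, q = F) or (r = F, p = T, q = T), and (p ∧ (r ⇒ q)) | p holds there. Either way (p ∧ (r ⇒ q)) | p holds.

Converse. Assume the antecedent. If r is true, the antecedent forces (r = T, p = T, q = F) or (r = T, p = T, q = T), and p holds there. If r is false, the antecedent forces (r = F, p = T, q = F) or (r = F, p = T, q = T), and p holds there. Either way p holds.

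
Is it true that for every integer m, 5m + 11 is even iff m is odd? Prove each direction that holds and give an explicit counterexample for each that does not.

Forward direction. Suppose 5m + 11 is even. Since 5 is odd, 5m and m have the same parity, so 5m + 11 ≡ m + 11 (mod 2). As 11 is odd, 5m + 11 is even exactly when m is odd. Thus m is odd.

Converse. Suppose m is odd; write m = 2j + 1. Then 5m + 11 = 5·(2j + 1) + 11 = 2·5j + 16, which is even.

Both implications hold.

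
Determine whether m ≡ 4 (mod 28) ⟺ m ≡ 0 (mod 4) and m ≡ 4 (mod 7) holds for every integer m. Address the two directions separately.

Both directions hold; the statement is true.

[⇐] If m ≡ 0 (mod 4) and m ≡ 4 (mod 7), then by the Chinese remainder theorem m ≡ 4 (mod 28). This is exactly m ≡ 4 (mod 28).

[⇒] Suppose m ≡ 4 (mod 28); write m = 28j + 4. Since 4 ∣ 28, reducing mod 4 gives m ≡ 4 ≡ 0 (mod 4); since 7 ∣ 28, reducing mod 7 gives m ≡ 4 (mod 7).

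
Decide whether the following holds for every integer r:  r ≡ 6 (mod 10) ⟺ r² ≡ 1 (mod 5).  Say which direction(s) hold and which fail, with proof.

(⇒) Suppose r ≡ 6 (mod 10). Then r² ≡ 6² = 36 (mod 10), and since 5 ∣ 10, also r² ≡ 1 (mod 5).

(⇐) This fails: take r = 1. Then 1² = 1 ≡ 1 (mod 5), yet 1 ≡ 1 (mod 10), not 6.

Not equivalent: only (⇒) holds.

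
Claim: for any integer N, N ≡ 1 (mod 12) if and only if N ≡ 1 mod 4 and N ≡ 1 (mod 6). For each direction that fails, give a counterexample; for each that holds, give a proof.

Both implications hold.

(⇒) Suppose N ≡ 1 (mod 12); write N = 12j + 1. Since 4 ∣ 12, reducing mod 4 gives N ≡ 1 (mod 4); since 6 ∣ 12, reducing mod 6 gives N ≡ 1 (mod 6).

(⇐) Conversely, if N ≡ 1 (mod 4) and N ≡ 1 (mod 6), then by the Chinese remainder theorem N ≡ 1 (mod 12). This is exactly N ≡ 1 (mod 12).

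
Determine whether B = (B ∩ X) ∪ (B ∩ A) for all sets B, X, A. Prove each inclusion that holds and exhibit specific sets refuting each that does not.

Only the reverse inclusion holds.

(⟹) This inclusion fails. Take B = {1}, X = ∅, A = ∅; then 1 ∈ B but 1 ∉ (B ∩ X) ∪ (B ∩ A).

(⟸) Let x ∈ (B ∩ X) ∪ (B ∩ A). Then either x ∈ B ∩ X and x ∉ A; or x ∈ B ∩ A and x ∉ X; or x ∈ B ∩ X ∩ A. In each case x ∈ B, so (B ∩ X) ∪ (B ∩ A) ⊆ B.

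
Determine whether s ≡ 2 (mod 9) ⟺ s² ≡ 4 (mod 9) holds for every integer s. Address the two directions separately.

Not equivalent: only (⇒) holds.

(⇒) Suppose s ≡ 2 (mod 9). Write s = 9j + 2. Then (9j + 2)² = 81j² + 36j + 4 = 9(9j² + 4j) + 4, so s² ≡ 4 (mod 9).

(⇐) This fails: take s = 7. Then 7² = 49 ≡ 4 (mod 9), yet 7 ≡ 7 (mod 9), not 2.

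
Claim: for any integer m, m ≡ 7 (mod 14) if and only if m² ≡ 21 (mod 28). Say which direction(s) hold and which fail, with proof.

Both directions hold; the statement is true.

(⇒) Suppose m ≡ 7 (mod 14). Working modulo 28, m ∈ {7, 21}; for each such r, r² ≡ 21 (mod 28).

(⇐) Conversely, the residues r modulo 28 with r² ≡ 21 (mod 28) are exactly {7, 21}, and each is ≡ 7 (mod 14).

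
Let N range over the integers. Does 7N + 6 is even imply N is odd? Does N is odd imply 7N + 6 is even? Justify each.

[⇒] This fails: N = 0 gives 7N + 6 = 6, which is even, but 0 is even, not odd.

[⇐] This also fails: N = 5 is odd, but 7N + 6 = 41 is odd, not even.

Neither direction holds.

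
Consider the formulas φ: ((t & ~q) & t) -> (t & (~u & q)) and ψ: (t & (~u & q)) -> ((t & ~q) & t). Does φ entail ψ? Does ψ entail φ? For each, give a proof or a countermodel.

[⇒] This fails. Under u = F, t = T, q = T, the left side is true but the right side is false.

[⇐] This fails. Under u = F, t = T, q = F, the left side is false but the right side is true.

Both directions fail.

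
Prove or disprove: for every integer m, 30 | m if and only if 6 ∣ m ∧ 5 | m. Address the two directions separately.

Both implications hold.

(→) If 30 ∣ m, write m = 30q. Since 30 = 5·6, m = 6·(5q), so 6 ∣ m; and since 30 = 6·5, m = 5·(6q), so 5 ∣ m.

(←) Suppose 6 ∣ m and 5 ∣ m. Any common multiple of 6 and 5 is a multiple of their lcm; here gcd(6, 5) = 1, so lcm(6, 5) = 6·5 = 30, so 30 ∣ m.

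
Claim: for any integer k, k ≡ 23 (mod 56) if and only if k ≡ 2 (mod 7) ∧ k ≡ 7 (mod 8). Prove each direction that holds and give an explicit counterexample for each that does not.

(←) If k ≡ 2 (mod 7) and k ≡ 7 (mod 8), then by the Chinese remainder theorem k ≡ 23 (mod 56). This is exactly k ≡ 23 (mod 56).

(→) Suppose k ≡ 23 (mod 56); write k = 56j + 23. Since 7 ∣ 56, reducing mod 7 gives k ≡ 23 ≡ 2 (mod 7); since 8 ∣ 56, reducing mod 8 gives k ≡ 23 ≡ 7 (mod 8).

Both implications hold.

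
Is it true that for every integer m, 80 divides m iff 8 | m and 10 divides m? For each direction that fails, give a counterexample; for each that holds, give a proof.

[⇐] This fails: take m = 40. Both 8 ∣ 40 and 10 ∣ 40, yet 40 is not a multiple of 80 (since 40 = 0·80 + 40), so 80 ∤ 40.

[⇒] If 80 ∣ m, write m = 80q. Since 80 = 10·8, m = 8·(10q), so 8 ∣ m; and since 80 = 8·10, m = 10·(8q), so 10 ∣ m.

Only the forward implication holds.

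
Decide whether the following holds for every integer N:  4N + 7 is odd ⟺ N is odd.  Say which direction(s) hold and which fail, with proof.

Forward direction. This fails: take N = 2. Then 4N + 7 = 15, which is odd, yet N = 2 is even, not odd.

Converse. Suppose N is odd. Since 4 is even, 4N is even for every N, so 4N + 7 has the same parity as 7, which is odd. Hence 4N + 7 is odd.

(⇒) fails; (⇐) holds.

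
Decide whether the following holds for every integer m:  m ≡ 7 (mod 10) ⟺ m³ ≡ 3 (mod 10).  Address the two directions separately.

(→) Suppose m ≡ 7 (mod 10). Write m = 10j + 7. Then (10j + 7)³ = 1000j³ + 2100j² + 1470j + 343 = 10(100j³ + 210j² + 147j + 34) + 3, so m³ ≡ 3 (mod 10).

(←) Conversely, suppose m³ ≡ 3 (mod 10). The only residue r in {0, …, 9} with r³ ≡ 3 (mod 10) is r = 7, so m ≡ 7 (mod 10).

Both implications hold.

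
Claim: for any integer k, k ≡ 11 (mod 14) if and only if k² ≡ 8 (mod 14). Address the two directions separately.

(⟹) This fails: take k = 11. Then 11 ≡ 11 (mod 14), but 11² = 121 ≡ 9 (mod 14), not 8.

(⟸) This fails: take k = 6. Then 6² = 36 ≡ 8 (mod 14), yet 6 ≡ 6 (mod 14), not 11.

Both directions fail.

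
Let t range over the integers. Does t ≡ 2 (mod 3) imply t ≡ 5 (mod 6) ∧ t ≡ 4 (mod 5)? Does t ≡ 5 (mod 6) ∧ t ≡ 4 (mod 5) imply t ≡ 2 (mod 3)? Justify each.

Only the reverse direction holds.

[⇒] This fails: t = 2 gives 2 ≡ 2 (mod 3) but 2 ≡ 2 (mod 6), so the conjunction on the right does not hold.

[⇐] Conversely, if t ≡ 5 (mod 6) and t ≡ 4 (mod 5), then by the Chinese remainder theorem t ≡ 29 (mod 30). Since 29 ≡ 2 (mod 3) and 3 ∣ 30, we get t ≡ 2 (mod 3).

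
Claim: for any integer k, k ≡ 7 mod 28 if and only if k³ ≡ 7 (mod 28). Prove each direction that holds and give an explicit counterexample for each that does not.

Equivalent; both directions hold.

(→) Suppose k ≡ 7 mod 28. Write k = 28j + 7. Then (28j + 7)³ = 21952j³ + 16464j² + 4116j + 343 = 28(784j³ + 588j² + 147j + 12) + 7, so k³ ≡ 7 (mod 28).

(←) Conversely, suppose k³ ≡ 7 (mod 28). The only residue r in {0, …, 27} with r³ ≡ 7 (mod 28) is r = 7, so k ≡ 7 (mod 28).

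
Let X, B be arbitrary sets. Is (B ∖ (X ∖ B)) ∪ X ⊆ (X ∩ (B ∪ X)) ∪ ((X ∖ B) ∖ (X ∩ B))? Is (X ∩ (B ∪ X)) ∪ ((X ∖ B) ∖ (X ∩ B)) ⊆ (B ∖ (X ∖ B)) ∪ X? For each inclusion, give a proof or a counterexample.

Forward inclusion. This inclusion fails. Take X = ∅, B = {1}; then 1 ∈ (B ∖ (X ∖ B)) ∪ X but 1 ∉ (X ∩ (B ∪ X)) ∪ ((X ∖ B) ∖ (X ∩ B)).

Reverse inclusion. Let x ∈ (X ∩ (B ∪ X)) ∪ ((X ∖ B) ∖ (X ∩ B)). Then either x ∈ X and x ∉ B; or x ∈ X ∩ B. In each case x ∈ (B ∖ (X ∖ B)) ∪ X, so (X ∩ (B ∪ X)) ∪ ((X ∖ B) ∖ (X ∩ B)) ⊆ (B ∖ (X ∖ B)) ∪ X.

Only the reverse inclusion holds.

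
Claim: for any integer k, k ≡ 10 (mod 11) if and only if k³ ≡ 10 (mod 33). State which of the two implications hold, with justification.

Not equivalent: only (⇐) holds.

Forward direction. This fails: take k = 21. Then 21 ≡ 10 (mod 11), but 21³ = 9261 ≡ 21 (mod 33), not 10.

Converse. The residues r modulo 33 with r³ ≡ 10 (mod 33) are exactly {10}, and each is ≡ 10 (mod 11).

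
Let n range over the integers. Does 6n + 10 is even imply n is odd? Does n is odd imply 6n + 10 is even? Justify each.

Only the reverse direction holds.

[⇒] This fails: take n = 2. Then 6n + 10 = 22, which is even, yet n = 2 is even, not odd.

[⇐] Suppose n is odd. Since 6 is even, 6n is even for every n, so 6n + 10 has the same parity as 10, which is even. Hence 6n + 10 is even.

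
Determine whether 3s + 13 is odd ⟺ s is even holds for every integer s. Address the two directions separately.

Both directions hold.

Converse. Suppose s is even; write s = 2j. Then 3s + 13 = 3·(2j) + 13 = 2·3j + 13, which is odd.

Forward direction. Suppose 3s + 13 is odd. Since 3 is odd, 3s and s have the same parity, so 3s + 13 ≡ s + 13 (mod 2). As 13 is odd, 3s + 13 is odd exactly when s is even. Thus s is even.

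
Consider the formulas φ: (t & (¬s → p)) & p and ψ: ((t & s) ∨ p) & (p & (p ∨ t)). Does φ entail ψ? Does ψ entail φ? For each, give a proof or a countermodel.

[⇒] Assume the antecedent. If t is true, the antecedent forces (t = T, p = T, s = F) or (t = T, p = T, s = T), and ((t & s) ∨ p) & (p & (p ∨ t)) holds there. If t is false, the antecedent cannot hold. Either way ((t & s) ∨ p) & (p & (p ∨ t)) holds.

[⇐] This fails. Under t = F, p = T, s = F, the left side is false but the right side is true.

The forward direction holds; the converse fails.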